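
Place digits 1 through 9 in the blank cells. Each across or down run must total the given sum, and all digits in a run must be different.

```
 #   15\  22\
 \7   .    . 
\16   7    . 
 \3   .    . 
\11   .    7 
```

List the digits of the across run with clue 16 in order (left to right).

7 9

16 in 2 cells must be {7,9}; 3 in 2 cells must be {1,2}.
R2C2 = 16 − 7 = 9 completes the 16 across.
R4C1 = 11 − 7 = 4 completes the 11 across.
Given what's placed, R3C1 must be 1 to fit the 3 across and 15 down.
R3C2 = 3 − 1 = 2 completes the 3 across.
R1C1 = 15 − 12 = 3 completes the 15 down.
R1C2 = 7 − 3 = 4 completes the 7 across.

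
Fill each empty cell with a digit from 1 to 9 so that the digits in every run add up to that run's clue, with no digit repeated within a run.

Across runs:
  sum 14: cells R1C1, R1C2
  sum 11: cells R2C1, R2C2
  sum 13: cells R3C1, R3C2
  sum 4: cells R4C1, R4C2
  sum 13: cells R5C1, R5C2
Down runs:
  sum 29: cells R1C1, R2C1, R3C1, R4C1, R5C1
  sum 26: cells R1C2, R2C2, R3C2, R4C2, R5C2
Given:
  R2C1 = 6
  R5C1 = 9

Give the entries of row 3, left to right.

5 8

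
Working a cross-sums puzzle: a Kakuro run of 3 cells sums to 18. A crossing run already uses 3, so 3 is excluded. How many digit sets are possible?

3 distinct digits from 1–9 sum between 6 and 24.
Dropping sets that contain 3.
Enumerating: {1,8,9}, {2,7,9}, {4,5,9}, {4,6,8}, {5,6,7}.

5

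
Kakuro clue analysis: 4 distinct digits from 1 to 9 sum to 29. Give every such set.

4 distinct digits from 1–9 sum between 10 and 30.
Only one set works: {5,7,8,9}.

{5,7,8,9}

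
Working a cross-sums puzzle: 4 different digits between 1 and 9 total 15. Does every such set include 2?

Counterexample: {1,3,4,7} sums to 15 without using 2.

No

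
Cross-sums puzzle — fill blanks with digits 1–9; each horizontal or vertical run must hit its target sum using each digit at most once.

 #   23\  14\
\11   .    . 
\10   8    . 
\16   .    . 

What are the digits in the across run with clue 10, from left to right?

8, 2

16 in 2 cells must be {7,9}; 23 in 3 cells must be {6,8,9}.
R2C2 = 10 − 8 = 2 completes the 10 across.
Given what's placed, R3C1 must be 9 to fit the 16 across and 23 down.
R3C2 = 16 − 9 = 7 completes the 16 across.
R1C1 = 23 − 17 = 6 completes the 23 down.
R1C2 = 11 − 6 = 5 completes the 11 across.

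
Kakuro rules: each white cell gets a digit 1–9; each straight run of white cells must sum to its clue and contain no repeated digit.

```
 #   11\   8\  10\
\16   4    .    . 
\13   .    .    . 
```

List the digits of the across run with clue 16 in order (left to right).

4 3 9

R2C1 = 11 − 4 = 7 completes the 11 down.
No cell is forced outright now. R2C3 can only be 1 or 2 or 4 (the digits allowed by both its 13 across and its 10 down). If R2C3 = 2: then R1C3 would have to be in {3,5,7,9} for the 16 across but in {8} for the 10 down — contradiction. If R2C3 = 4: then R1C3 would have to be in {3,5,7,9} for the 16 across but in {6} for the 10 down — contradiction. So R2C3 = 1.
R1C3 = 10 − 1 = 9 completes the 10 down.
R2C2 = 13 − 8 = 5 completes the 13 across.
R1C2 = 16 − 13 = 3 completes the 16 across.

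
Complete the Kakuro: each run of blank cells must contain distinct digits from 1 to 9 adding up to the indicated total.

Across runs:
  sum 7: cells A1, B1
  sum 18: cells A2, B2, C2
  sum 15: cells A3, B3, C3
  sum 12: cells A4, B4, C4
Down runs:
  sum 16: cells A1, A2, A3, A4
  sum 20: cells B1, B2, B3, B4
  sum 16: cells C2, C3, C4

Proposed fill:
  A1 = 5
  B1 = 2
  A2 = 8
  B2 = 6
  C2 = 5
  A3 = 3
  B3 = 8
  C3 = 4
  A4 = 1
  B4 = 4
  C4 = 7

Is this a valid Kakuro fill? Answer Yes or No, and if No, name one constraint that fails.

No — the across run A2–C2 sums to 19, not 18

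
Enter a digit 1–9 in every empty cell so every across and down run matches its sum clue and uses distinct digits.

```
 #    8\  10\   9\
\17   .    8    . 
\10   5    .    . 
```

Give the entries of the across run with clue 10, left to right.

R1C1 = 8 − 5 = 3 completes the 8 down.
R1C3 = 17 − 11 = 6 completes the 17 across.
R2C2 = 10 − 8 = 2 completes the 10 down.
R2C3 = 10 − 7 = 3 completes the 10 across.

5 2 3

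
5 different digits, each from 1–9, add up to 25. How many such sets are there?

12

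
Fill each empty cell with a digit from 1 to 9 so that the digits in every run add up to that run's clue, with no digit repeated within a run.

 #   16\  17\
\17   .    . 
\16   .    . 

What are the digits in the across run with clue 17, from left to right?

9, 8

17 in 2 cells must be {8,9}; 16 in 2 cells must be {7,9}.
The 17 across and the 16 down share only 9, so R1C1 = 9.
R1C2 = 17 − 9 = 8 completes the 17 across.
R2C1 = 16 − 9 = 7 completes the 16 down.
R2C2 = 16 − 7 = 9 completes the 16 across.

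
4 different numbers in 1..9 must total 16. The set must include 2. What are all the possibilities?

{1,2,4,9}; {1,2,5,8}; {1,2,6,7}; {2,3,4,7}; {2,3,5,6}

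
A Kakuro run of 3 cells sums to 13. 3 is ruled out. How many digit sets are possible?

4

3 distinct digits from 1–9 sum between 6 and 24.
Dropping sets that contain 3.
Enumerating: {1,4,8}, {1,5,7}, {2,4,7}, {2,5,6}.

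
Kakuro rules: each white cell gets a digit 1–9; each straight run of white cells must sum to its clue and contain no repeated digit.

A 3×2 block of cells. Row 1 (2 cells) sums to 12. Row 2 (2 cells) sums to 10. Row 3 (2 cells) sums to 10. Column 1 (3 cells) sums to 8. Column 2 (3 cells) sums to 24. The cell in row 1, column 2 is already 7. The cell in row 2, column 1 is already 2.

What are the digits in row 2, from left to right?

2 8

24 in 3 cells must be {7,8,9}.
(1,1) = 12 − 7 = 5 completes the 12 across.
(2,2) = 10 − 2 = 8 completes the 10 across.
(3,1) = 8 − 7 = 1 completes the 8 down.
(3,2) = 10 − 1 = 9 completes the 10 across.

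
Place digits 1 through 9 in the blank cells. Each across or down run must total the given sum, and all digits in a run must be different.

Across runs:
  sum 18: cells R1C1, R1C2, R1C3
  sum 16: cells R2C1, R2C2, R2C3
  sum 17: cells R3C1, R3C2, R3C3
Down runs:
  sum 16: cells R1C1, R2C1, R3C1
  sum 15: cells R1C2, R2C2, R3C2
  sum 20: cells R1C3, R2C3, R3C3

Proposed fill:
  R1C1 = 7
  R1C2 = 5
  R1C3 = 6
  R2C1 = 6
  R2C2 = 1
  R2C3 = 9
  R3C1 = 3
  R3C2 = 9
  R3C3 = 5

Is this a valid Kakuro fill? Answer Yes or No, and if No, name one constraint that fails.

Yes

Across: 7+5+6=18; 6+1+9=16; 3+9+5=17. Down: 7+6+3=16; 5+1+9=15; 6+9+5=20. No digit repeats within any run.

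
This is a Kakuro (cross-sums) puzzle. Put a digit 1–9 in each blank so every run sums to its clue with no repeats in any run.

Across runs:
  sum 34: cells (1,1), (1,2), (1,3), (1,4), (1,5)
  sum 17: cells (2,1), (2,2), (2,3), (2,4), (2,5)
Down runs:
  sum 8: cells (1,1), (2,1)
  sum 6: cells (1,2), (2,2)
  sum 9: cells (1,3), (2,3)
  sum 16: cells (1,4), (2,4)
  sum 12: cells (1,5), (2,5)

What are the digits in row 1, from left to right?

7 4 6 9 8

34 in 5 cells must be {4,6,7,8,9}; 16 in 2 cells must be {7,9}.
Only 4 fits (1,2) under both its across sum 34 and down sum 6.
(2,2) = 6 − 4 = 2 completes the 6 down.
Given what's placed, (2,4) must be 7 to fit the 17 across and 16 down.
(1,4) = 16 − 7 = 9 completes the 16 down.
No cell is forced outright now. (1,1) can only be 6 or 7 (the digits allowed by both its 34 across and its 8 down). If (1,1) = 6: then (2,1) would have to be in {1,3,4} for the 17 across but in {2} for the 8 down — contradiction. So (1,1) = 7.
Given what's placed, (1,5) must be 8 to fit the 34 across and 12 down.
(2,1) = 8 − 7 = 1 completes the 8 down.
(2,5) = 12 − 8 = 4 completes the 12 down.
(1,3) = 34 − 28 = 6 completes the 34 across.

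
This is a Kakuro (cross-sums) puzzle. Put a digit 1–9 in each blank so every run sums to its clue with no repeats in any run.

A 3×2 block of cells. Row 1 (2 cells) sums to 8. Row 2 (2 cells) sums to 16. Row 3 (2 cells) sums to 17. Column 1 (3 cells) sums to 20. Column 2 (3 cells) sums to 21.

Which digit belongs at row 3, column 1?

16 in 2 cells must be {7,9}; 17 in 2 cells must be {8,9}.
Nothing is forced directly, so branch on (2,1), whose candidates are 7 or 9. If (2,1) = 7: that forces (1,1) = 5, after which (1,2) would have to be in {3} for the 8 across but in {4,5,6,7,8,9} for the 21 down — contradiction. So (2,1) = 9.
(2,2) = 16 − 9 = 7 completes the 16 across.
Given what's placed, (3,1) must be 8 to fit the 17 across and 20 down.
(3,2) = 17 − 8 = 9 completes the 17 across.
(1,1) = 20 − 17 = 3 completes the 20 down.
(1,2) = 8 − 3 = 5 completes the 8 across.

8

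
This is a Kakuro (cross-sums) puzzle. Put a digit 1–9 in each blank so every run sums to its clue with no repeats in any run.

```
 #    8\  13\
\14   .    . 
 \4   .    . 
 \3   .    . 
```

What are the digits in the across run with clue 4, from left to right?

1 3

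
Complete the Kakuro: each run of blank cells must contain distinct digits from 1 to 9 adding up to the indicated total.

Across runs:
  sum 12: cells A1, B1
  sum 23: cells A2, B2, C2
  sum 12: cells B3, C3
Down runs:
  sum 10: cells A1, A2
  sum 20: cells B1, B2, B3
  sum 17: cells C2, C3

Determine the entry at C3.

9

23 in 3 cells must be {6,8,9}; 17 in 2 cells must be {8,9}.
Nothing is forced directly, so branch on C2, whose candidates are 8 or 9. If C2 = 9: that forces C3 = 8, B3 = 4, after which B2 would have to be in {6,8} for the 23 across but in {7,9} for the 20 down — contradiction. So C2 = 8.
C3 = 17 − 8 = 9 completes the 17 down.
B3 = 12 − 9 = 3 completes the 12 across.
B2 = 9: the only remaining digit allowed by both the 23 across and the 20 down.
B1 = 20 − 12 = 8 completes the 20 down.
A2 = 23 − 17 = 6 completes the 23 across.
A1 = 12 − 8 = 4 completes the 12 across.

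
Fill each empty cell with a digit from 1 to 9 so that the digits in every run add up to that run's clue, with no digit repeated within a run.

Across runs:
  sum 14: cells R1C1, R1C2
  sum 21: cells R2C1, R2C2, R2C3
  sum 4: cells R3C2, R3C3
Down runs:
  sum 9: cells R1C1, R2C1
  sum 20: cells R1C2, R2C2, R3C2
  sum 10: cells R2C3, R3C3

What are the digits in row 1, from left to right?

5 9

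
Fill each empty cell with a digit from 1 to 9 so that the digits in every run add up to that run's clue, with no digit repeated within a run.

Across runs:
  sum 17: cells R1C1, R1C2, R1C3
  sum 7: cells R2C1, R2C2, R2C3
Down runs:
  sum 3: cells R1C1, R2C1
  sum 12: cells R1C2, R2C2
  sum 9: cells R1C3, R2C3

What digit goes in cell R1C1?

2

7 in 3 cells must be {1,2,4}; 3 in 2 cells must be {1,2}.
The 7 across and the 12 down share only 4, so R2C2 = 4.
R1C2 = 12 − 4 = 8 completes the 12 down.
Given what's placed, R1C1 must be 2 to fit the 17 across and 3 down.
R1C3 = 17 − 10 = 7 completes the 17 across.
R2C1 = 3 − 2 = 1 completes the 3 down.
R2C3 = 7 − 5 = 2 completes the 7 across.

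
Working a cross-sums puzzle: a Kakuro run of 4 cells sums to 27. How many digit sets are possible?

3

4 distinct digits from 1–9 sum between 10 and 30.
Enumerating: {3,7,8,9}, {4,6,8,9}, {5,6,7,9}.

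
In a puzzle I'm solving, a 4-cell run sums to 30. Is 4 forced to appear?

No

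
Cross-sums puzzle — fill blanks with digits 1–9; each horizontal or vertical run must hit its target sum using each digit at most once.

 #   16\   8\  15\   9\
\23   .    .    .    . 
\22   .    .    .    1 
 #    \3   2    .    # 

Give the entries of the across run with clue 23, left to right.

9, 1, 5, 8

3 in 2 cells must be {1,2}; 16 in 2 cells must be {7,9}.
R1C4 = 9 − 1 = 8 completes the 9 down.
Given what's placed, R2C2 must be 5 to fit the 22 across and 8 down.
R3C3 = 3 − 2 = 1 completes the 3 across.
R1C2 = 8 − 7 = 1 completes the 8 down.
R2C3 = 9: the only remaining digit allowed by both the 22 across and the 15 down.
R1C1 = 9: the only remaining digit allowed by both the 23 across and the 16 down.
R1C3 = 23 − 18 = 5 completes the 23 across.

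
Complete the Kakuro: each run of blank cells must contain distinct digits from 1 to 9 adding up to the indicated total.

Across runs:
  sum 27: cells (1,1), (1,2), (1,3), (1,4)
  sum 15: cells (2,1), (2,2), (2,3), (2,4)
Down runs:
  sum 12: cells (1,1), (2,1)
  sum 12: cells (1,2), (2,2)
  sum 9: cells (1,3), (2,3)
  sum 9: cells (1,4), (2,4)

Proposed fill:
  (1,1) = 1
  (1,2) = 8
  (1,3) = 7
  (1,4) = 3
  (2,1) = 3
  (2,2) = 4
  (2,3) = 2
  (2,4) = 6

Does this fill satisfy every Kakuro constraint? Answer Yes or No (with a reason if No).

No — the down run (1,1)–(2,1) sums to 4, not 12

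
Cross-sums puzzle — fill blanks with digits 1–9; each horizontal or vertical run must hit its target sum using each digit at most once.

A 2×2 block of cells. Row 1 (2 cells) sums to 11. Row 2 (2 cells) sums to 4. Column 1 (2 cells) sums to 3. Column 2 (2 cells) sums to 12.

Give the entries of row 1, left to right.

2, 9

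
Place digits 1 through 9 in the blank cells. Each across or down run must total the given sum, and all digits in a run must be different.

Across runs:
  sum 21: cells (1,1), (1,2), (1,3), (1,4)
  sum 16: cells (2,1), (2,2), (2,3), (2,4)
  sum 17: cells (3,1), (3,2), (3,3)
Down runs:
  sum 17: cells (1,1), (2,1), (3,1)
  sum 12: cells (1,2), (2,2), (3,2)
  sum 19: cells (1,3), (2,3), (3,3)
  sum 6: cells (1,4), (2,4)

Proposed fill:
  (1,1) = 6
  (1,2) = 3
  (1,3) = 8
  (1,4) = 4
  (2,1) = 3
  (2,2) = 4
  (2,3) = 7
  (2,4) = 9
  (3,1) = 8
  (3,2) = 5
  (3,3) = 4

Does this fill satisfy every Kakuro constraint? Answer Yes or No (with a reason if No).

No — the across run (2,1)–(2,4) sums to 23, not 16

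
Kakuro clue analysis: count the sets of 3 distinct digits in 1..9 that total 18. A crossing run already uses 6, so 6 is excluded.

4

3 distinct digits from 1–9 sum between 6 and 24.
Dropping sets that contain 6.
Enumerating: {1,8,9}, {2,7,9}, {3,7,8}, {4,5,9}.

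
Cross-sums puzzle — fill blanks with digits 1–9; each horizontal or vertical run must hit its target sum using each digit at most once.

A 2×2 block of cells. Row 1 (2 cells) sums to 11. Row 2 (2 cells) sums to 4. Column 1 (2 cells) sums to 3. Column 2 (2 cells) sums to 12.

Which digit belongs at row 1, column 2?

9

4 in 2 cells must be {1,3}; 3 in 2 cells must be {1,2}.
The 11 across and the 3 down share only 2, so (1,1) = 2.
(1,2) = 11 − 2 = 9 completes the 11 across.
(2,1) = 3 − 2 = 1 completes the 3 down.
(2,2) = 4 − 1 = 3 completes the 4 across.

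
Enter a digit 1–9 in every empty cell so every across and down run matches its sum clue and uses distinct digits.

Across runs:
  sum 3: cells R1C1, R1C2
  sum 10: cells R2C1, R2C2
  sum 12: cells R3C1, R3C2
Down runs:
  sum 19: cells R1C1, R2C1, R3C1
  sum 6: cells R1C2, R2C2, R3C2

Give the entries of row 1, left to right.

2 1

3 in 2 cells must be {1,2}; 6 in 3 cells must be {1,2,3}.
The 3 across and the 19 down share only 2, so R1C1 = 2.
R1C2 = 3 − 2 = 1 completes the 3 across.
Given what's placed, R3C2 must be 3 to fit the 12 across and 6 down.
R2C2 = 6 − 4 = 2 completes the 6 down.
R3C1 = 12 − 3 = 9 completes the 12 across.
R2C1 = 10 − 2 = 8 completes the 10 across.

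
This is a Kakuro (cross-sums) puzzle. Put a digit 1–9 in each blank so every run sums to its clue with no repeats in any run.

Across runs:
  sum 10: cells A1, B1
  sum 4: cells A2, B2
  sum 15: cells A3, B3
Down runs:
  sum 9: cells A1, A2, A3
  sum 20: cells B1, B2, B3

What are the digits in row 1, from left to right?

4 in 2 cells must be {1,3}.
The 4 across and the 20 down share only 3, so B2 = 3.
The 15 across and the 9 down share only 6, so A3 = 6.
B3 = 15 − 6 = 9 completes the 15 across.
B1 = 20 − 12 = 8 completes the 20 down.
A2 = 4 − 3 = 1 completes the 4 across.
A1 = 10 − 8 = 2 completes the 10 across.

2 8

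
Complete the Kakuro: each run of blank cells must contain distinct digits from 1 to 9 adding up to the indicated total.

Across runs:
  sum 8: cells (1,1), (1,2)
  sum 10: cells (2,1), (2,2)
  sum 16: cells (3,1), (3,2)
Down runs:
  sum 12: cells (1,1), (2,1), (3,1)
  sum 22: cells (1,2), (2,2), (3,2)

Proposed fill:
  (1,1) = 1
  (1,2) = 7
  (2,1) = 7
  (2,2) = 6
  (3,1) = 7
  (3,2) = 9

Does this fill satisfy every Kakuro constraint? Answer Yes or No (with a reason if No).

No — the down run (1,1)–(3,1) sums to 15, not 12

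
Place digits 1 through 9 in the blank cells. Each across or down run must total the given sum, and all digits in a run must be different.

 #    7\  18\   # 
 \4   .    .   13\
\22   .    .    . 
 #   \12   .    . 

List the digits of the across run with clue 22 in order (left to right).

4 in 2 cells must be {1,3}.
Nothing is forced directly, so branch on R2C1, whose candidates are 5 or 6. If R2C1 = 5: then R1C1 would have to be in {1,3} for the 4 across but in {2} for the 7 down — contradiction. So R2C1 = 6.
R1C1 = 7 − 6 = 1 completes the 7 down.
R1C2 = 4 − 1 = 3 completes the 4 across.
No cell is forced outright now. R2C2 can only be 7 or 9 (the digits allowed by both its 22 across and its 18 down). If R2C2 = 9: that forces R2C3 = 7, after which R3C2 would have to be in {3,4,5,7,8,9} for the 12 across but in {6} for the 18 down — contradiction. So R2C2 = 7.
R2C3 = 22 − 13 = 9 completes the 22 across.
R3C2 = 18 − 10 = 8 completes the 18 down.
R3C3 = 12 − 8 = 4 completes the 12 across.

6, 7, 9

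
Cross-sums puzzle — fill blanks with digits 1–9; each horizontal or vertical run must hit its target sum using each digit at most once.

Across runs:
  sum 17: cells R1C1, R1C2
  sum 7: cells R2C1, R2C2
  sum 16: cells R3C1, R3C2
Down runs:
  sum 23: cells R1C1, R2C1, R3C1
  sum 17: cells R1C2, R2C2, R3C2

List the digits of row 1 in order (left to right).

8, 9

17 in 2 cells must be {8,9}; 16 in 2 cells must be {7,9}; 23 in 3 cells must be {6,8,9}.
The 7 across and the 23 down share only 6, so R2C1 = 6.
R2C2 = 7 − 6 = 1 completes the 7 across.
Given what's placed, R3C1 must be 9 to fit the 16 across and 23 down.
R3C2 = 16 − 9 = 7 completes the 16 across.
R1C1 = 23 − 15 = 8 completes the 23 down.
R1C2 = 17 − 8 = 9 completes the 17 across.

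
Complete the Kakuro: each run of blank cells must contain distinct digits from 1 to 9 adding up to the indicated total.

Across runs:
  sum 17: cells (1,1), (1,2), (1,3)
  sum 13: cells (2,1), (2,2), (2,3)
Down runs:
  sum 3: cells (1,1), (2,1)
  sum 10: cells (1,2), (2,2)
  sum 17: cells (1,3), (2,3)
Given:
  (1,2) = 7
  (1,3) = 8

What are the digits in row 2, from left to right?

3 in 2 cells must be {1,2}; 17 in 2 cells must be {8,9}.
(1,1) = 17 − 15 = 2 completes the 17 across.
(2,1) = 3 − 2 = 1 completes the 3 down.
(2,2) = 10 − 7 = 3 completes the 10 down.
(2,3) = 13 − 4 = 9 completes the 13 across.

1 3 9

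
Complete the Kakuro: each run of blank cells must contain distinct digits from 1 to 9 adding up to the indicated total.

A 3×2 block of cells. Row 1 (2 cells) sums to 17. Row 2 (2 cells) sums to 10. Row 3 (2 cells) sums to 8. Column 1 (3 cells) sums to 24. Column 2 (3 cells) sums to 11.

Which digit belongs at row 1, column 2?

8

17 in 2 cells must be {8,9}; 24 in 3 cells must be {7,8,9}.
The 17 across and the 11 down share only 8, so (1,2) = 8.
The 8 across and the 24 down share only 7, so (3,1) = 7.
(3,2) = 8 − 7 = 1 completes the 8 across.
(1,1) = 17 − 8 = 9 completes the 17 across.
(2,1) = 24 − 16 = 8 completes the 24 down.
(2,2) = 10 − 8 = 2 completes the 10 across.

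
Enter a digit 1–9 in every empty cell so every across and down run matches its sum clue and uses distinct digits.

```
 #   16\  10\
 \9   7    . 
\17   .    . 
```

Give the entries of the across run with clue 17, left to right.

9, 8

17 in 2 cells must be {8,9}; 16 in 2 cells must be {7,9}.
R1C2 = 9 − 7 = 2 completes the 9 across.
R2C1 = 16 − 7 = 9 completes the 16 down.
R2C2 = 17 − 9 = 8 completes the 17 across.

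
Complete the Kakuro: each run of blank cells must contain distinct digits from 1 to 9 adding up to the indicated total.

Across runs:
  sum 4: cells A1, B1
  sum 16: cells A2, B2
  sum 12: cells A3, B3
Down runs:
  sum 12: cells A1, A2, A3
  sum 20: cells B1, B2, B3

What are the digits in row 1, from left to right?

1 3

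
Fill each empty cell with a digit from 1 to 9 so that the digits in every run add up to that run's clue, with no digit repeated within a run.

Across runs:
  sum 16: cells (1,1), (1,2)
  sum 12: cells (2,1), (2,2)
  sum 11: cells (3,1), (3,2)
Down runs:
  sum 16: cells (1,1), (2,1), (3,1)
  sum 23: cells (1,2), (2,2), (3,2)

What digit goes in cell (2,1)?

4

16 in 2 cells must be {7,9}; 23 in 3 cells must be {6,8,9}.
The 16 across and the 23 down share only 9, so (1,2) = 9.
Given what's placed, (2,2) must be 8 to fit the 12 across and 23 down.
(3,2) = 23 − 17 = 6 completes the 23 down.
(1,1) = 16 − 9 = 7 completes the 16 across.
(2,1) = 12 − 8 = 4 completes the 12 across.
(3,1) = 11 − 6 = 5 completes the 11 across.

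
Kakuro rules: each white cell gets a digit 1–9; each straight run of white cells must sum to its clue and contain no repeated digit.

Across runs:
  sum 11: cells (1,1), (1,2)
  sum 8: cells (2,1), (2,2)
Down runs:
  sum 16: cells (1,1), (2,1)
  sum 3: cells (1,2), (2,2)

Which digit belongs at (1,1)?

9

16 in 2 cells must be {7,9}; 3 in 2 cells must be {1,2}.
The 11 across and the 3 down share only 2, so (1,2) = 2.
The 8 across and the 16 down share only 7, so (2,1) = 7.
(2,2) = 8 − 7 = 1 completes the 8 across.
(1,1) = 11 − 2 = 9 completes the 11 across.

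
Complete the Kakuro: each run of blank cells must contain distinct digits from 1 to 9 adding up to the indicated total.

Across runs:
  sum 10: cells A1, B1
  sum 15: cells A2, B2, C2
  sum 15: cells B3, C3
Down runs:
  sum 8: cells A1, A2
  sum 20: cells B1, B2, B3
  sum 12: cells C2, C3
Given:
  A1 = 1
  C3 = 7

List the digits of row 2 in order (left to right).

7 3 5

B1 = 10 − 1 = 9 completes the 10 across.
A2 = 8 − 1 = 7 completes the 8 down.
C2 = 12 − 7 = 5 completes the 12 down.
B3 = 15 − 7 = 8 completes the 15 across.
B2 = 15 − 12 = 3 completes the 15 across.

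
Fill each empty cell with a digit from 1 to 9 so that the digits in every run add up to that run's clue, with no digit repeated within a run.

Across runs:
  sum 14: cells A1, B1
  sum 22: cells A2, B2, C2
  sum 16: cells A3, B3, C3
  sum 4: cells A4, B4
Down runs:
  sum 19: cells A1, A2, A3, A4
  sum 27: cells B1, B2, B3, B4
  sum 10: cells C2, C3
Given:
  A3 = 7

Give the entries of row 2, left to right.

6, 7, 9

4 in 2 cells must be {1,3}.
B4 = 3: only digit in both the 4-across and 27-down candidate sets.
Given what's placed, B3 must be 8 to fit the 16 across and 27 down.
C3 = 16 − 15 = 1 completes the 16 across.
A4 = 4 − 3 = 1 completes the 4 across.
Given what's placed, B1 must be 9 to fit the 14 across and 27 down.
B2 = 27 − 20 = 7 completes the 27 down.
C2 = 10 − 1 = 9 completes the 10 down.
A1 = 14 − 9 = 5 completes the 14 across.
A2 = 22 − 16 = 6 completes the 22 across.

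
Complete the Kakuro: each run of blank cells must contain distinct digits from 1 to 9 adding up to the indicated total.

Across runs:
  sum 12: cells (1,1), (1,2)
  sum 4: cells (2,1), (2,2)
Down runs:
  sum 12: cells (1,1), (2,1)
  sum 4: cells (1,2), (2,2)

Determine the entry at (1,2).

4 in 2 cells must be {1,3}.
The 12 across and the 4 down share only 3, so (1,2) = 3.
The 4 across and the 12 down share only 3, so (2,1) = 3.
(2,2) = 4 − 3 = 1 completes the 4 across.
(1,1) = 12 − 3 = 9 completes the 12 across.

3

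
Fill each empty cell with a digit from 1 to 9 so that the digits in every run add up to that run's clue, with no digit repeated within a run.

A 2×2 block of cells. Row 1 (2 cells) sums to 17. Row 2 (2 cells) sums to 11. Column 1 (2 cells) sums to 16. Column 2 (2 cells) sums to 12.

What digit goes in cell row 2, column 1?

17 in 2 cells must be {8,9}; 16 in 2 cells must be {7,9}.
The 17 across and the 16 down share only 9, so (1,1) = 9.
(1,2) = 17 − 9 = 8 completes the 17 across.
(2,1) = 16 − 9 = 7 completes the 16 down.
(2,2) = 11 − 7 = 4 completes the 11 across.

7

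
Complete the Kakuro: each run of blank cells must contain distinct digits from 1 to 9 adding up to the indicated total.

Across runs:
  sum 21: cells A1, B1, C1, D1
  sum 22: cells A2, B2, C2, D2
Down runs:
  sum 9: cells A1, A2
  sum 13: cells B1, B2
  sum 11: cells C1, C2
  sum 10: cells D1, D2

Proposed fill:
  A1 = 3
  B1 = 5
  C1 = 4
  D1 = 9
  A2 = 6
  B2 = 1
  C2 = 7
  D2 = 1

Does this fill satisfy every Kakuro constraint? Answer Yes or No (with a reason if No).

No — the across run A2–D2 sums to 15, not 22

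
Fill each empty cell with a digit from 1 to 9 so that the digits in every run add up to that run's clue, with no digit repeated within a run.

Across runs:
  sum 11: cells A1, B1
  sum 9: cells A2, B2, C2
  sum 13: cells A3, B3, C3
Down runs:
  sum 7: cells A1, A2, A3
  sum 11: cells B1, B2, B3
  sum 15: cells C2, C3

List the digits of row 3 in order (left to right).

1 3 9

7 in 3 cells must be {1,2,4}.
Only 6 fits C2 under both its across sum 9 and down sum 15.
C3 = 15 − 6 = 9 completes the 15 down.
Given what's placed, A3 must be 1 to fit the 13 across and 7 down.
B3 = 13 − 10 = 3 completes the 13 across.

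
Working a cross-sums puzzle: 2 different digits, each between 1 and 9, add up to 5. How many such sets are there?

2 distinct digits from 1–9 sum between 3 and 17.
Enumerating: {1,4}, {2,3}.

2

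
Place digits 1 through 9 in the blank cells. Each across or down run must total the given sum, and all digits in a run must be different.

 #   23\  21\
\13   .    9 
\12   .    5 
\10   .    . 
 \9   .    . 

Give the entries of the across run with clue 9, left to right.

R1C1 = 13 − 9 = 4 completes the 13 across.
R2C1 = 12 − 5 = 7 completes the 12 across.
R4C1 = 3: the only remaining digit allowed by both the 9 across and the 23 down.
R4C2 = 9 − 3 = 6 completes the 9 across.
R3C1 = 23 − 14 = 9 completes the 23 down.
R3C2 = 10 − 9 = 1 completes the 10 across.

3 6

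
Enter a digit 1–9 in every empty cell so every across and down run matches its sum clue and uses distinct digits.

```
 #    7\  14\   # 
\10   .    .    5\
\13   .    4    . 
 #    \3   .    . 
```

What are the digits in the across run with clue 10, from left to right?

1, 9

3 in 2 cells must be {1,2}.
No cell is forced outright now. R3C3 can only be 1 or 2 (the digits allowed by both its 3 across and its 5 down). If R3C3 = 1: then R2C3 would have to be in {1,2,3,6,7,8} for the 13 across but in {4} for the 5 down — contradiction. So R3C3 = 2.
R2C3 = 5 − 2 = 3 completes the 5 down.
R3C2 = 3 − 2 = 1 completes the 3 across.
R1C2 = 14 − 5 = 9 completes the 14 down.
R2C1 = 13 − 7 = 6 completes the 13 across.
R1C1 = 10 − 9 = 1 completes the 10 across.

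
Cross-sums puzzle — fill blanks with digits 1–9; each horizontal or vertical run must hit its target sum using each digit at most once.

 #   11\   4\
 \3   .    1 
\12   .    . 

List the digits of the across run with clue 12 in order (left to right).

9 3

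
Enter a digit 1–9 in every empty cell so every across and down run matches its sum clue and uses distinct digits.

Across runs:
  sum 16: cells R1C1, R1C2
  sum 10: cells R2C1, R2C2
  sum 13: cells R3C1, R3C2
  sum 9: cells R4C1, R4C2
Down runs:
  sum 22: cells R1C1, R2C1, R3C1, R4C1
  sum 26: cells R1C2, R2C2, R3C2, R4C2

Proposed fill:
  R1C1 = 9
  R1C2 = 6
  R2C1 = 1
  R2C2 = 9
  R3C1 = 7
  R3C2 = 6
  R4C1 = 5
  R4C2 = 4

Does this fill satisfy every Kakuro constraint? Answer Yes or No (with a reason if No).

No — the down run R1C2–R4C2 sums to 25, not 26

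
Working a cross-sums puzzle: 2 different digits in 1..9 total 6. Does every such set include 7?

No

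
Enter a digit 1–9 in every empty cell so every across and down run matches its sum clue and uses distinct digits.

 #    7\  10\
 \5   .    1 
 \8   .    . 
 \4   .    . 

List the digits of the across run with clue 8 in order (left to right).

2 6

4 in 2 cells must be {1,3}; 7 in 3 cells must be {1,2,4}.
R1C1 = 5 − 1 = 4 completes the 5 across.
R3C1 = 1: the only remaining digit allowed by both the 4 across and the 7 down.
R3C2 = 4 − 1 = 3 completes the 4 across.
R2C1 = 7 − 5 = 2 completes the 7 down.
R2C2 = 8 − 2 = 6 completes the 8 across.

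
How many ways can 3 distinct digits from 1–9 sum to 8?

2

3 distinct digits from 1–9 sum between 6 and 24.
Enumerating: {1,2,5}, {1,3,4}.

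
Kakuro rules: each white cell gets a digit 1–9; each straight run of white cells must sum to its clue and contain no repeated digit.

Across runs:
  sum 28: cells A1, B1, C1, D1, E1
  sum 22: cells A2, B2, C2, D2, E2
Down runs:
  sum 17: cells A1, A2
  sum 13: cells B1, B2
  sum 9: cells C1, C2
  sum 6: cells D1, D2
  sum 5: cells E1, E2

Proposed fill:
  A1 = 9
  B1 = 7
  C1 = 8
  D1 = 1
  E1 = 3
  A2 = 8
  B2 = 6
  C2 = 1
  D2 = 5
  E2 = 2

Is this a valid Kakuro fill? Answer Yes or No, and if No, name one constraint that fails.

Across: 9+7+8+1+3=28; 8+6+1+5+2=22. Down: 9+8=17; 7+6=13; 8+1=9; 1+5=6; 3+2=5. No digit repeats within any run.

Yes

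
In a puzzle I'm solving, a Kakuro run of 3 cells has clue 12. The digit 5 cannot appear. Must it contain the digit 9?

Counterexample: {1,3,8} sums to 12 under that restriction without using 9.

No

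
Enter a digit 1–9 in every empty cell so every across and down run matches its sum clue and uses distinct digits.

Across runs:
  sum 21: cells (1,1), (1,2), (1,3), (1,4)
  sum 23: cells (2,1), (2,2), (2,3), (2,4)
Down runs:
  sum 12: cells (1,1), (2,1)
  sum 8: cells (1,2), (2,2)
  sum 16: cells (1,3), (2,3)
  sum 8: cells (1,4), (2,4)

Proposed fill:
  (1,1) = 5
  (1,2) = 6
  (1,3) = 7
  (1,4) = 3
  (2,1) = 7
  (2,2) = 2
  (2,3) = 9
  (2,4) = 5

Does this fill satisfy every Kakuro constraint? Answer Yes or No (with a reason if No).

Across: 5+6+7+3=21; 7+2+9+5=23. Down: 5+7=12; 6+2=8; 7+9=16; 3+5=8. No digit repeats within any run.

Yes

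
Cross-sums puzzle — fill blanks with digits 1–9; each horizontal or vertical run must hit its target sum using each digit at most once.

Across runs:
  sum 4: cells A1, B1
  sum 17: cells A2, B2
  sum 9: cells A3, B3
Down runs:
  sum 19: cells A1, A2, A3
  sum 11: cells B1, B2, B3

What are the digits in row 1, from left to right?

3, 1

4 in 2 cells must be {1,3}; 17 in 2 cells must be {8,9}.
The 4 across and the 19 down share only 3, so A1 = 3.
B1 = 4 − 3 = 1 completes the 4 across.
Given what's placed, A2 must be 9 to fit the 17 across and 19 down.
B2 = 17 − 9 = 8 completes the 17 across.
A3 = 19 − 12 = 7 completes the 19 down.
B3 = 9 − 7 = 2 completes the 9 across.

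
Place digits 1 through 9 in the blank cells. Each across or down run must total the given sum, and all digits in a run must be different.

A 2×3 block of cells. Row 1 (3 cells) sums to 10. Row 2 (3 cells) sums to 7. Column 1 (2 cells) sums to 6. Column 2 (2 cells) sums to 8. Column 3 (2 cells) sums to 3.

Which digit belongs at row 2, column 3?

7 in 3 cells must be {1,2,4}; 3 in 2 cells must be {1,2}.
Nothing is forced directly, so branch on (1,3), whose candidates are 1 or 2. If (1,3) = 2: that forces (2,3) = 1, (2,2) = 2, after which (1,2) would have to be in {1,3,5,7} for the 10 across but in {6} for the 8 down — contradiction. So (1,3) = 1.
(2,3) = 3 − 1 = 2 completes the 3 down.
Given what's placed, (2,2) must be 1 to fit the 7 across and 8 down.
(1,2) = 8 − 1 = 7 completes the 8 down.
(2,1) = 7 − 3 = 4 completes the 7 across.
(1,1) = 10 − 8 = 2 completes the 10 across.

2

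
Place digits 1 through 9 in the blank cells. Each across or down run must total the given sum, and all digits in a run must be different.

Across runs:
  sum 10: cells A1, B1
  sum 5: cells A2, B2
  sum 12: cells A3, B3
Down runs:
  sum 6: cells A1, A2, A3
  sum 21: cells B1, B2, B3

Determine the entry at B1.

6 in 3 cells must be {1,2,3}.
The 5 across and the 21 down share only 4, so B2 = 4.
The 12 across and the 6 down share only 3, so A3 = 3.
B3 = 12 − 3 = 9 completes the 12 across.
B1 = 21 − 13 = 8 completes the 21 down.
A2 = 5 − 4 = 1 completes the 5 across.
A1 = 10 − 8 = 2 completes the 10 across.

8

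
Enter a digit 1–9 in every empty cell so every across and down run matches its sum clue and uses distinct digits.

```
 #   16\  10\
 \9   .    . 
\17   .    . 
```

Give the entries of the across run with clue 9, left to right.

7 2

17 in 2 cells must be {8,9}; 16 in 2 cells must be {7,9}.
The 9 across and the 16 down share only 7, so R1C1 = 7.
R1C2 = 9 − 7 = 2 completes the 9 across.
R2C1 = 16 − 7 = 9 completes the 16 down.
R2C2 = 17 − 9 = 8 completes the 17 across.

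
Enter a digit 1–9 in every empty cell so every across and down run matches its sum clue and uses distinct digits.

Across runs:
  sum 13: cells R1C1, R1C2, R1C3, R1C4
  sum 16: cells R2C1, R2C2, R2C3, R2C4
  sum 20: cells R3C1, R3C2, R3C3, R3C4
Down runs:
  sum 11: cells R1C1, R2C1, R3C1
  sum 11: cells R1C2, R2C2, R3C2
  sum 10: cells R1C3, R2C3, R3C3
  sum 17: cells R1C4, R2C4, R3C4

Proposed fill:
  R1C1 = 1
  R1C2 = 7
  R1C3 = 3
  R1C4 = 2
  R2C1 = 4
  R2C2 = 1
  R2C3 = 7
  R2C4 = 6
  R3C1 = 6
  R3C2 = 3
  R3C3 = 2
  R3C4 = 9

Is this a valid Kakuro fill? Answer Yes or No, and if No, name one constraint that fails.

No — the down run R1C3–R3C3 sums to 12, not 10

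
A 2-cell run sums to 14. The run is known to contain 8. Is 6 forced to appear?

The only way to make 14 from 2 distinct digits under that restriction is {6,8}, which contains 6.

Yes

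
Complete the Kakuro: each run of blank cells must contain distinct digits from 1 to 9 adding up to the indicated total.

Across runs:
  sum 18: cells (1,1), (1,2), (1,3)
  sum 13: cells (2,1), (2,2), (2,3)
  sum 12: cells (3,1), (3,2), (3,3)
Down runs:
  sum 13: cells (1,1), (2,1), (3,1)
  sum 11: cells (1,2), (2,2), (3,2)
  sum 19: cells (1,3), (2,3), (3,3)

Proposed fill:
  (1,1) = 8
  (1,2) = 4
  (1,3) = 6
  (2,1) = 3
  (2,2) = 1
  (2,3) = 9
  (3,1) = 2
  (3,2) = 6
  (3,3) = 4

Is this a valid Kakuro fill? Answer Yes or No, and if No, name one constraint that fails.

Across: 8+4+6=18; 3+1+9=13; 2+6+4=12. Down: 8+3+2=13; 4+1+6=11; 6+9+4=19. No digit repeats within any run.

Yes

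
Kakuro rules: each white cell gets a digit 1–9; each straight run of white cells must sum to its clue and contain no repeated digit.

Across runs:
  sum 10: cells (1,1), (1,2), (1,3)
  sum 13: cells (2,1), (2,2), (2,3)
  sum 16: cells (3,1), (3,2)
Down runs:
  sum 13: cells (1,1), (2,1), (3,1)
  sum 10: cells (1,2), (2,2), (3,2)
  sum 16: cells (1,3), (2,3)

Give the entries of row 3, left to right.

16 in 2 cells must be {7,9}.
Only 7 fits (1,3) under both its across sum 10 and down sum 16.
(2,3) = 16 − 7 = 9 completes the 16 down.
The 16 across and the 10 down share only 7, so (3,2) = 7.
(2,2) = 1: the only remaining digit allowed by both the 13 across and the 10 down.
(3,1) = 16 − 7 = 9 completes the 16 across.

9, 7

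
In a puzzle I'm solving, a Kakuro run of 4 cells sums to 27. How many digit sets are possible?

4 distinct digits from 1–9 sum between 10 and 30.
Enumerating: {3,7,8,9}, {4,6,8,9}, {5,6,7,9}.

3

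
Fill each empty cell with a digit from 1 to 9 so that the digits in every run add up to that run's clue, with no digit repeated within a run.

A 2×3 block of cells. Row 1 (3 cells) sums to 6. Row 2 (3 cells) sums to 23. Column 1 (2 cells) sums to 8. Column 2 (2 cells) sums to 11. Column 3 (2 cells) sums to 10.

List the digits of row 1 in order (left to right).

2 3 1

6 in 3 cells must be {1,2,3}; 23 in 3 cells must be {6,8,9}.
The 23 across and the 8 down share only 6, so (2,1) = 6.
(1,1) = 8 − 6 = 2 completes the 8 down.
Given what's placed, (1,2) must be 3 to fit the 6 across and 11 down.
(1,3) = 6 − 5 = 1 completes the 6 across.
(2,2) = 11 − 3 = 8 completes the 11 down.
(2,3) = 23 − 14 = 9 completes the 23 across.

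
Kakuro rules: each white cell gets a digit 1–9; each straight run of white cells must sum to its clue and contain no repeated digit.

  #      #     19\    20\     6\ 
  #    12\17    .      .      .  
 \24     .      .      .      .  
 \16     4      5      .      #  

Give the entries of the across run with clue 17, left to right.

R2C1 = 12 − 4 = 8 completes the 12 down.
R2C2 = 6: the only remaining digit allowed by both the 24 across and the 19 down.
Given what's placed, R2C4 must be 1 to fit the 24 across and 6 down.
R3C3 = 16 − 9 = 7 completes the 16 across.
R1C2 = 19 − 11 = 8 completes the 19 down.
R1C4 = 6 − 1 = 5 completes the 6 down.
R2C3 = 24 − 15 = 9 completes the 24 across.
R1C3 = 17 − 13 = 4 completes the 17 across.

8 4 5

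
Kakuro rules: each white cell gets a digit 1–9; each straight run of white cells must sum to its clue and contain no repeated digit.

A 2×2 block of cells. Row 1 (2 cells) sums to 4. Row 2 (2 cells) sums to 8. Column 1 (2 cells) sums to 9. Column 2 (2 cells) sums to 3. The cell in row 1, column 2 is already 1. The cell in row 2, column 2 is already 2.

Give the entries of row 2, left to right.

4 in 2 cells must be {1,3}; 3 in 2 cells must be {1,2}.
(1,1) = 4 − 1 = 3 completes the 4 across.
(2,1) = 8 − 2 = 6 completes the 8 across.

6 2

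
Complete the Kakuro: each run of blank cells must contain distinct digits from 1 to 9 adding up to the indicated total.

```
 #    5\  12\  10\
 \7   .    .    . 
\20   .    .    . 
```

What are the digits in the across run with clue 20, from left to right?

3 8 9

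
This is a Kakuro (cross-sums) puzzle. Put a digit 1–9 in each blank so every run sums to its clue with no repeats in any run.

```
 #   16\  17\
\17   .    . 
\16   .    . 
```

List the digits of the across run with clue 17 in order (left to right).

9 8

17 in 2 cells must be {8,9}; 16 in 2 cells must be {7,9}.
The 17 across and the 16 down share only 9, so R1C1 = 9.
R1C2 = 17 − 9 = 8 completes the 17 across.
R2C1 = 16 − 9 = 7 completes the 16 down.
R2C2 = 16 − 7 = 9 completes the 16 across.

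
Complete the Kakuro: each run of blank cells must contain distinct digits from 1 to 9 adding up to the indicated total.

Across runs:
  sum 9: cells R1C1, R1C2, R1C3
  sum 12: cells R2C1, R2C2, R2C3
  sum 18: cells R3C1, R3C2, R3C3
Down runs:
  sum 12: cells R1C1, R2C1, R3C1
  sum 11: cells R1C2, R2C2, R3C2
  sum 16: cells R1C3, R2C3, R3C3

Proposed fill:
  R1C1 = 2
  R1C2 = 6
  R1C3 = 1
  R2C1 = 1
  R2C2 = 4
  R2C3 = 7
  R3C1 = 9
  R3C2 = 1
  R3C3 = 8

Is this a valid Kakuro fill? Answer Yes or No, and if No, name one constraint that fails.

Yes

Across: 2+6+1=9; 1+4+7=12; 9+1+8=18. Down: 2+1+9=12; 6+4+1=11; 1+7+8=16. No digit repeats within any run.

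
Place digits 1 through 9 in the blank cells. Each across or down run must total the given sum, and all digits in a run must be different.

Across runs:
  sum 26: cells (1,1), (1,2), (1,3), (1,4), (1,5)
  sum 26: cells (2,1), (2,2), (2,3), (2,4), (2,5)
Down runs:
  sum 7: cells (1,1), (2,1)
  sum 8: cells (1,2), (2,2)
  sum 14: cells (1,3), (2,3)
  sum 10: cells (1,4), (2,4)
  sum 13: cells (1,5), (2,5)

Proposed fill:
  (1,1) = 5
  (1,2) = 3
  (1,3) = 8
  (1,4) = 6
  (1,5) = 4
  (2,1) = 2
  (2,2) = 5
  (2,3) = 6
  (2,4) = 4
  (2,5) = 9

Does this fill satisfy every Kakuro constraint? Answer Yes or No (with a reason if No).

Across: 5+3+8+6+4=26; 2+5+6+4+9=26. Down: 5+2=7; 3+5=8; 8+6=14; 6+4=10; 4+9=13. No digit repeats within any run.

Yes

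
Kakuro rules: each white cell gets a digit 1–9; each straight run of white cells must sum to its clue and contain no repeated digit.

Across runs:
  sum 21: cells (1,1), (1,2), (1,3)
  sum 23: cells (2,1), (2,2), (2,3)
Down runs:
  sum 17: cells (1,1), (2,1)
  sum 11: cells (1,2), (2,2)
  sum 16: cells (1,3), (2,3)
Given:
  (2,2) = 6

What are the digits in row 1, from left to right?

9, 5, 7

23 in 3 cells must be {6,8,9}; 17 in 2 cells must be {8,9}; 16 in 2 cells must be {7,9}.
(1,2) = 11 − 6 = 5 completes the 11 down.
Given what's placed, (2,3) must be 9 to fit the 23 across and 16 down.
(1,1) = 9: the only remaining digit allowed by both the 21 across and the 17 down.
(1,3) = 21 − 14 = 7 completes the 21 across.
(2,1) = 23 − 15 = 8 completes the 23 across.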